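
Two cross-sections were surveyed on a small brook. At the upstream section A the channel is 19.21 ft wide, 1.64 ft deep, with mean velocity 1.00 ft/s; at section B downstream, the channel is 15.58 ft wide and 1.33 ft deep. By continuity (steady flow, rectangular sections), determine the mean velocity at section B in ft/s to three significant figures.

Q = A₁V₁ = (19.21×1.64) × 1.00 = 31.50 ft³/s
A₂ = 15.58 × 1.33 = 20.72 ft²
V₂ = Q/A₂ = 31.50/20.72 = 1.520 ft/s

1.52 ft/s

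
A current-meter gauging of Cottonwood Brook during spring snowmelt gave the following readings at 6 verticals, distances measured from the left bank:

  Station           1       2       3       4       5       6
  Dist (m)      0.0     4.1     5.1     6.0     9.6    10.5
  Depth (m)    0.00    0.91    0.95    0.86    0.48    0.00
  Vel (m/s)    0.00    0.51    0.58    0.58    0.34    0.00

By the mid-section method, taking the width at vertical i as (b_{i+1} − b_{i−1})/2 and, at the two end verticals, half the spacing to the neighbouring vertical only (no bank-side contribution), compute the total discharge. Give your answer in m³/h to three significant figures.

11500 m³/h

w_2 = (5.1 − 0.0)/2 = 2.55 m; q_2 = 0.51 × 0.91 × 2.55 = 1.183 m³/s
w_3 = (6.0 − 4.1)/2 = 0.95 m; q_3 = 0.58 × 0.95 × 0.95 = 0.5235 m³/s
w_4 = (9.6 − 5.1)/2 = 2.25 m; q_4 = 0.58 × 0.86 × 2.25 = 1.122 m³/s
w_5 = (10.5 − 6.0)/2 = 2.25 m; q_5 = 0.34 × 0.48 × 2.25 = 0.3672 m³/s
Stations 1, 6 contribute zero (depth or velocity is 0).
Q = Σ qᵢ = 3.196 m³/s
= 3.196 × 3600 = 11510 m³/h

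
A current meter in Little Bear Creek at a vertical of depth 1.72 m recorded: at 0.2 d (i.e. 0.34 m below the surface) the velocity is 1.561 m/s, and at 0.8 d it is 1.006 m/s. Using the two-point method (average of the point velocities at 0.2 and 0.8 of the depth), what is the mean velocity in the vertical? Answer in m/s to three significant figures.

1.28 m/s

v̄ = (1.561 + 1.006) / 2 = 1.284 m/s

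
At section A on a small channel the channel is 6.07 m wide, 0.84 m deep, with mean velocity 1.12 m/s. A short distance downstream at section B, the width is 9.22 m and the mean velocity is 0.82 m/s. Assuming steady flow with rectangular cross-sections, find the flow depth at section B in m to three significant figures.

Q = A₁V₁ = (6.07×0.84) × 1.12 = 5.711 m³/s
d₂ = Q/(b₂ V₂) = 5.711/(9.22×0.82) = 0.7553 m

0.755 m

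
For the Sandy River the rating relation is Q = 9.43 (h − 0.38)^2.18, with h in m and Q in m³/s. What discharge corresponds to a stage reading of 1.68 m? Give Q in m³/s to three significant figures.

Q = 9.43 × (1.68 − 0.38)^2.18 = 9.43 × 1.3^2.18 = 16.71 m³/s

16.7 m³/s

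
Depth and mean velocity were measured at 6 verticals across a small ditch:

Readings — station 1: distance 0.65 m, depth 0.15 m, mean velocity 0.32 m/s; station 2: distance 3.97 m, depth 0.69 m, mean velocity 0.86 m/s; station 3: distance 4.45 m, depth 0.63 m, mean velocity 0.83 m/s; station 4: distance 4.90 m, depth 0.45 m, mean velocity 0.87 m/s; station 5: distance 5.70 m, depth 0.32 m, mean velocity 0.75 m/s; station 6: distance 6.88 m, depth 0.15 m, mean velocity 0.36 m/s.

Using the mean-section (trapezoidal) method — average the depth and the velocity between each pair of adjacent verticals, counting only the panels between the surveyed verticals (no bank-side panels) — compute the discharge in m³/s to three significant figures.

1.70 m³/s

Panel 1-2: Δb = 3.32 m, d̄ = (0.15+0.69)/2 = 0.42, v̄ = (0.32+0.86)/2 = 0.59 → q = 3.32×0.42×0.59 = 0.8227 m³/s
Panel 2-3: Δb = 0.48 m, d̄ = (0.69+0.63)/2 = 0.66, v̄ = (0.86+0.83)/2 = 0.845 → q = 0.48×0.66×0.845 = 0.2677 m³/s
Panel 3-4: Δb = 0.45 m, d̄ = (0.63+0.45)/2 = 0.54, v̄ = (0.83+0.87)/2 = 0.85 → q = 0.45×0.54×0.85 = 0.2066 m³/s
Panel 4-5: Δb = 0.8 m, d̄ = (0.45+0.32)/2 = 0.385, v̄ = (0.87+0.75)/2 = 0.81 → q = 0.8×0.385×0.81 = 0.2495 m³/s
Panel 5-6: Δb = 1.18 m, d̄ = (0.32+0.15)/2 = 0.235, v̄ = (0.75+0.36)/2 = 0.555 → q = 1.18×0.235×0.555 = 0.1539 m³/s
Q = Σ q = 1.700 m³/s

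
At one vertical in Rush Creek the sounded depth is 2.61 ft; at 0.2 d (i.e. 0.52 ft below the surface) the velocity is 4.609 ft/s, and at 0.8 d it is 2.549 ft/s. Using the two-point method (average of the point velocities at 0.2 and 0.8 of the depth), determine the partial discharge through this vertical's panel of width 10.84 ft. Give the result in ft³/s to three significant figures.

v̄ = (4.609 + 2.549) / 2 = 3.579 ft/s
q = v̄ × d × w = 3.579 × 2.61 × 10.84 = 101.3 ft³/s

101 ft³/s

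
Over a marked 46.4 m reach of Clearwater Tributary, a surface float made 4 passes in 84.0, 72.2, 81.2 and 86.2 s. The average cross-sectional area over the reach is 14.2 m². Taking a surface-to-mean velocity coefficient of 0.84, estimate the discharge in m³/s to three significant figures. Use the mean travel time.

6.84 m³/s

t̄ = (84.0 + 72.2 + 81.2 + 86.2) / 4 = 80.9 s
v_surface = L / t̄ = 46.4 / 80.9 = 0.5735 m/s
v_mean = 0.84 × 0.5735 = 0.4818 m/s
Q = A × v_mean = 14.2 × 0.4818 = 6.841 m³/s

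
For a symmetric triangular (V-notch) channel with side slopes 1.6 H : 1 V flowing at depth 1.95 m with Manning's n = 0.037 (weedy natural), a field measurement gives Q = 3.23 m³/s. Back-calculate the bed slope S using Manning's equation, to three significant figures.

0.000497

A = z·y² = 1.6×1.95² = 6.084 m²
P = 2y√(1+z²) = 2×1.95×√(1+1.6²) = 7.359 m
R = A/P = 6.084/7.359 = 0.8268 m
S = (Q·n / (1·A·R^(2/3)))² = (3.23×0.037 / (1×6.084×0.8809))² = 0.0004972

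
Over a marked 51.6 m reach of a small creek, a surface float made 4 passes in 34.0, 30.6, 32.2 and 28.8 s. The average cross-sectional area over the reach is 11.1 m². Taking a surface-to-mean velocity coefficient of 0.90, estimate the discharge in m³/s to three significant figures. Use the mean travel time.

t̄ = (34.0 + 30.6 + 32.2 + 28.8) / 4 = 31.4 s
v_surface = L / t̄ = 51.6 / 31.4 = 1.643 m/s
v_mean = 0.90 × 1.643 = 1.479 m/s
Q = A × v_mean = 11.1 × 1.479 = 16.42 m³/s

16.4 m³/s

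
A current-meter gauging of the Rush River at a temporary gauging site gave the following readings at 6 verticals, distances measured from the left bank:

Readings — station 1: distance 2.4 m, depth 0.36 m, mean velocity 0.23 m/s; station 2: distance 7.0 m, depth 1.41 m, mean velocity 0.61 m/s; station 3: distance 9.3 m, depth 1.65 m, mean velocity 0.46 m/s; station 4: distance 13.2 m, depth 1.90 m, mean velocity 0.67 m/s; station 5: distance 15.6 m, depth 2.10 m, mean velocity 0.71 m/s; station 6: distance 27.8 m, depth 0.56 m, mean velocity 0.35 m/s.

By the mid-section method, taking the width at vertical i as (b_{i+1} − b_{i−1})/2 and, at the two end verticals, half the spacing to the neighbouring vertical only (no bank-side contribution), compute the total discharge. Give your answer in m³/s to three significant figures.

w_1 = (7.0 − 2.4)/2 = 2.3 m; q_1 = 0.23 × 0.36 × 2.3 = 0.1904 m³/s
w_2 = (9.3 − 2.4)/2 = 3.45 m; q_2 = 0.61 × 1.41 × 3.45 = 2.967 m³/s
w_3 = (13.2 − 7.0)/2 = 3.1 m; q_3 = 0.46 × 1.65 × 3.1 = 2.353 m³/s
w_4 = (15.6 − 9.3)/2 = 3.15 m; q_4 = 0.67 × 1.90 × 3.15 = 4.010 m³/s
w_5 = (27.8 − 13.2)/2 = 7.3 m; q_5 = 0.71 × 2.10 × 7.3 = 10.88 m³/s
w_6 = (27.8 − 15.6)/2 = 6.1 m; q_6 = 0.35 × 0.56 × 6.1 = 1.196 m³/s
Q = Σ qᵢ = 21.60 m³/s

21.6 m³/s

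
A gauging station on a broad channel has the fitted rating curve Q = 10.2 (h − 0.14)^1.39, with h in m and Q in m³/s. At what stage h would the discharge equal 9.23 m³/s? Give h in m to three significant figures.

1.07 m

h − h₀ = (Q/C)^(1/b) = (9.23/10.2)^(1/1.39) = 0.9306 m
h = 0.14 + 0.9306 = 1.071 m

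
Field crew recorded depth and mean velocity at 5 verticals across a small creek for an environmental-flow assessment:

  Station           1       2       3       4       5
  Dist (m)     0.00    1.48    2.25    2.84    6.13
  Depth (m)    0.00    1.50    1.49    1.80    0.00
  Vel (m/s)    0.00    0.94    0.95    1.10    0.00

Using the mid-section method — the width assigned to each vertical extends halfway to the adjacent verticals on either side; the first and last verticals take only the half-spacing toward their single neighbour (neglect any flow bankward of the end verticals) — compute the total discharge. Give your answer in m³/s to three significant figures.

6.39 m³/s

w_2 = (2.25 − 0.00)/2 = 1.125 m; q_2 = 0.94 × 1.50 × 1.125 = 1.586 m³/s
w_3 = (2.84 − 1.48)/2 = 0.68 m; q_3 = 0.95 × 1.49 × 0.68 = 0.9625 m³/s
w_4 = (6.13 − 2.25)/2 = 1.94 m; q_4 = 1.10 × 1.80 × 1.94 = 3.841 m³/s
Stations 1, 5 contribute zero (depth or velocity is 0).
Q = Σ qᵢ = 6.390 m³/s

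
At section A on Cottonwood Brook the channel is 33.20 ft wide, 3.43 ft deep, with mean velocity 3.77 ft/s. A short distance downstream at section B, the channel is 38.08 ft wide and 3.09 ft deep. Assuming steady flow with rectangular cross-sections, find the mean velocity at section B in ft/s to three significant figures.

3.65 ft/s

Q = A₁V₁ = (33.20×3.43) × 3.77 = 429.3 ft³/s
A₂ = 38.08 × 3.09 = 117.7 ft²
V₂ = Q/A₂ = 429.3/117.7 = 3.649 ft/s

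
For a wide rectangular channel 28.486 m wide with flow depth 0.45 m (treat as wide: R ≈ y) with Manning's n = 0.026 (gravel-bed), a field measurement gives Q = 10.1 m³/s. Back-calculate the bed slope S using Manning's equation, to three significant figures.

A = b·y = 28.486 × 0.45 = 12.82 m²
Wide channel: R ≈ y = 0.45 m
S = (Q·n / (1·A·R^(2/3)))² = (10.1×0.026 / (1×12.82×0.5872))² = 0.001217

0.00122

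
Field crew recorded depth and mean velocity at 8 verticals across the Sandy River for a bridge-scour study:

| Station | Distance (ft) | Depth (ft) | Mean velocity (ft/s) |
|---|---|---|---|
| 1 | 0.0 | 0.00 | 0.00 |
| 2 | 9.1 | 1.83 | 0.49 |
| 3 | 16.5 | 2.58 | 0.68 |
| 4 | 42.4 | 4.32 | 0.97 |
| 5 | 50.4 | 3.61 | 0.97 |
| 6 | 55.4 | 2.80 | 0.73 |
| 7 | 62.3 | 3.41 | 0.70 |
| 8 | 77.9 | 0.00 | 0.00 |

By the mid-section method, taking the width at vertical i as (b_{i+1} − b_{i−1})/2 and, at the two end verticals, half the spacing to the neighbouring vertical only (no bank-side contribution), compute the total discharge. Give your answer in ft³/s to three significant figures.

w_2 = (16.5 − 0.0)/2 = 8.25 ft; q_2 = 0.49 × 1.83 × 8.25 = 7.398 ft³/s
w_3 = (42.4 − 9.1)/2 = 16.65 ft; q_3 = 0.68 × 2.58 × 16.65 = 29.21 ft³/s
w_4 = (50.4 − 16.5)/2 = 16.95 ft; q_4 = 0.97 × 4.32 × 16.95 = 71.03 ft³/s
w_5 = (55.4 − 42.4)/2 = 6.5 ft; q_5 = 0.97 × 3.61 × 6.5 = 22.76 ft³/s
w_6 = (62.3 − 50.4)/2 = 5.95 ft; q_6 = 0.73 × 2.80 × 5.95 = 12.16 ft³/s
w_7 = (77.9 − 55.4)/2 = 11.25 ft; q_7 = 0.70 × 3.41 × 11.25 = 26.85 ft³/s
Stations 1, 8 contribute zero (depth or velocity is 0).
Q = Σ qᵢ = 169.4 ft³/s

169 ft³/s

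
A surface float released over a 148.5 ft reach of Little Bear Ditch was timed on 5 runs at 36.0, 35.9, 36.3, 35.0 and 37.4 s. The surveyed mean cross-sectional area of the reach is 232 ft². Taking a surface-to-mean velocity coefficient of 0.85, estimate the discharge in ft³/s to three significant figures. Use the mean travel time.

811 ft³/s

t̄ = (36.0 + 35.9 + 36.3 + 35.0 + 37.4) / 5 = 36.12 s
v_surface = L / t̄ = 148.5 / 36.12 = 4.111 ft/s
v_mean = 0.85 × 4.111 = 3.495 ft/s
Q = A × v_mean = 232 × 3.495 = 810.7 ft³/s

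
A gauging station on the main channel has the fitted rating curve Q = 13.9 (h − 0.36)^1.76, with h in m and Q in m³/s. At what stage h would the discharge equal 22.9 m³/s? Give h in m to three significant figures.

h − h₀ = (Q/C)^(1/b) = (22.9/13.9)^(1/1.76) = 1.328 m
h = 0.36 + 1.328 = 1.688 m

1.69 m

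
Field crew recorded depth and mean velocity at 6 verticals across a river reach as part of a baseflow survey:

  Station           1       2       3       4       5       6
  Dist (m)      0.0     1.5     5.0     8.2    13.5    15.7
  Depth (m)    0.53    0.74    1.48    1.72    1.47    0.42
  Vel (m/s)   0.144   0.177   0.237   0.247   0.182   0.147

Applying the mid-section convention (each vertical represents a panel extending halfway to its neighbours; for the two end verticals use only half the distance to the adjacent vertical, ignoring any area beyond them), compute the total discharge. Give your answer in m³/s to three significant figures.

w_1 = (1.5 − 0.0)/2 = 0.75 m; q_1 = 0.144 × 0.53 × 0.75 = 0.05724 m³/s
w_2 = (5.0 − 0.0)/2 = 2.5 m; q_2 = 0.177 × 0.74 × 2.5 = 0.3275 m³/s
w_3 = (8.2 − 1.5)/2 = 3.35 m; q_3 = 0.237 × 1.48 × 3.35 = 1.175 m³/s
w_4 = (13.5 − 5.0)/2 = 4.25 m; q_4 = 0.247 × 1.72 × 4.25 = 1.806 m³/s
w_5 = (15.7 − 8.2)/2 = 3.75 m; q_5 = 0.182 × 1.47 × 3.75 = 1.003 m³/s
w_6 = (15.7 − 13.5)/2 = 1.1 m; q_6 = 0.147 × 0.42 × 1.1 = 0.06791 m³/s
Q = Σ qᵢ = 4.436 m³/s

4.44 m³/s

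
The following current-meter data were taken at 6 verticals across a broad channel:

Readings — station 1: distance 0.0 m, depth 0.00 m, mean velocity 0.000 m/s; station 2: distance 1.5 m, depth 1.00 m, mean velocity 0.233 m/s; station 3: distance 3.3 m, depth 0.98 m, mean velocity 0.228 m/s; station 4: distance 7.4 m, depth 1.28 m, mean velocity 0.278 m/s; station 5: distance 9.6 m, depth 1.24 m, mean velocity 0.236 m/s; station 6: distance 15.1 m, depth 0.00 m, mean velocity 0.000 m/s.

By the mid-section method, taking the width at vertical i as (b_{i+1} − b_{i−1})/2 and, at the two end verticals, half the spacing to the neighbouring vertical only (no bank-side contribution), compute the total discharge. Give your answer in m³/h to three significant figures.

w_2 = (3.3 − 0.0)/2 = 1.65 m; q_2 = 0.233 × 1.00 × 1.65 = 0.3845 m³/s
w_3 = (7.4 − 1.5)/2 = 2.95 m; q_3 = 0.228 × 0.98 × 2.95 = 0.6591 m³/s
w_4 = (9.6 − 3.3)/2 = 3.15 m; q_4 = 0.278 × 1.28 × 3.15 = 1.121 m³/s
w_5 = (15.1 − 7.4)/2 = 3.85 m; q_5 = 0.236 × 1.24 × 3.85 = 1.127 m³/s
Stations 1, 6 contribute zero (depth or velocity is 0).
Q = Σ qᵢ = 3.291 m³/s
= 3.291 × 3600 = 11850 m³/h

11800 m³/h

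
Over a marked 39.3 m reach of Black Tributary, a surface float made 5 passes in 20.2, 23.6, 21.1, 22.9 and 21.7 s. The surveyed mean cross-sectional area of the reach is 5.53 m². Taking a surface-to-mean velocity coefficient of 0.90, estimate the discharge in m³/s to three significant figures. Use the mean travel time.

8.93 m³/s

t̄ = (20.2 + 23.6 + 21.1 + 22.9 + 21.7) / 5 = 21.9 s
v_surface = L / t̄ = 39.3 / 21.9 = 1.795 m/s
v_mean = 0.90 × 1.795 = 1.615 m/s
Q = A × v_mean = 5.53 × 1.615 = 8.931 m³/s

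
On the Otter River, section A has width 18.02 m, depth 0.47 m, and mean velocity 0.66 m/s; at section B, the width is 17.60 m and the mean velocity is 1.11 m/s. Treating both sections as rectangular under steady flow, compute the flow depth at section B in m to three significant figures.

0.286 m

Q = A₁V₁ = (18.02×0.47) × 0.66 = 5.590 m³/s
d₂ = Q/(b₂ V₂) = 5.590/(17.60×1.11) = 0.2861 m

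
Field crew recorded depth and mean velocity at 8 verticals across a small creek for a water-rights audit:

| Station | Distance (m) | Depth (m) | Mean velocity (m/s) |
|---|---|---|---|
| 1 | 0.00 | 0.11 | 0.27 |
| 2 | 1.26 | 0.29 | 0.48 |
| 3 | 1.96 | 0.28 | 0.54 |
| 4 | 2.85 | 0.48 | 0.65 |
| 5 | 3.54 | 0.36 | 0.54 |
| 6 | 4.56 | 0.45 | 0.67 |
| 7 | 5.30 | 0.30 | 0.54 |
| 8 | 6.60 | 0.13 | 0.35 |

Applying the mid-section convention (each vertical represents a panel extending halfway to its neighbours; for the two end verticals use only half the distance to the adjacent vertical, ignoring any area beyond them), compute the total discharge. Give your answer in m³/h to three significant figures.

4130 m³/h

w_1 = (1.26 − 0.00)/2 = 0.63 m; q_1 = 0.27 × 0.11 × 0.63 = 0.01871 m³/s
w_2 = (1.96 − 0.00)/2 = 0.98 m; q_2 = 0.48 × 0.29 × 0.98 = 0.1364 m³/s
w_3 = (2.85 − 1.26)/2 = 0.795 m; q_3 = 0.54 × 0.28 × 0.795 = 0.1202 m³/s
w_4 = (3.54 − 1.96)/2 = 0.79 m; q_4 = 0.65 × 0.48 × 0.79 = 0.2465 m³/s
w_5 = (4.56 − 2.85)/2 = 0.855 m; q_5 = 0.54 × 0.36 × 0.855 = 0.1662 m³/s
w_6 = (5.30 − 3.54)/2 = 0.88 m; q_6 = 0.67 × 0.45 × 0.88 = 0.2653 m³/s
w_7 = (6.60 − 4.56)/2 = 1.02 m; q_7 = 0.54 × 0.30 × 1.02 = 0.1652 m³/s
w_8 = (6.60 − 5.30)/2 = 0.65 m; q_8 = 0.35 × 0.13 × 0.65 = 0.02958 m³/s
Q = Σ qᵢ = 1.148 m³/s
= 1.148 × 3600 = 4133 m³/h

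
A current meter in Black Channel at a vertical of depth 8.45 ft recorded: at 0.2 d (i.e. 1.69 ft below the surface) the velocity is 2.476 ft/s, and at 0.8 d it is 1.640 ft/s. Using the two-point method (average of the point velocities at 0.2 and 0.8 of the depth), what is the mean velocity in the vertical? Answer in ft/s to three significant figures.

v̄ = (2.476 + 1.640) / 2 = 2.058 ft/s

2.06 ft/s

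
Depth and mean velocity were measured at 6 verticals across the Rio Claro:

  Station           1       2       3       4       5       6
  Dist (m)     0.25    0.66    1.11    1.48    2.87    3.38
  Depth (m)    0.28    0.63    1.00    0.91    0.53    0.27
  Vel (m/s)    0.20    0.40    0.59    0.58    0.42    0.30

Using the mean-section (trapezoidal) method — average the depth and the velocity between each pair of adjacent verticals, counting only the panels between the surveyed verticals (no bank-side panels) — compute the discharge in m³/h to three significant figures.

3670 m³/h

Panel 1-2: Δb = 0.41 m, d̄ = (0.28+0.63)/2 = 0.455, v̄ = (0.20+0.40)/2 = 0.3 → q = 0.41×0.455×0.3 = 0.05597 m³/s
Panel 2-3: Δb = 0.45 m, d̄ = (0.63+1.00)/2 = 0.815, v̄ = (0.40+0.59)/2 = 0.495 → q = 0.45×0.815×0.495 = 0.1815 m³/s
Panel 3-4: Δb = 0.37 m, d̄ = (1.00+0.91)/2 = 0.955, v̄ = (0.59+0.58)/2 = 0.585 → q = 0.37×0.955×0.585 = 0.2067 m³/s
Panel 4-5: Δb = 1.39 m, d̄ = (0.91+0.53)/2 = 0.72, v̄ = (0.58+0.42)/2 = 0.5 → q = 1.39×0.72×0.5 = 0.5004 m³/s
Panel 5-6: Δb = 0.51 m, d̄ = (0.53+0.27)/2 = 0.4, v̄ = (0.42+0.30)/2 = 0.36 → q = 0.51×0.4×0.36 = 0.07344 m³/s
Q = Σ q = 1.018 m³/s
= 1.018 × 3600 = 3665 m³/h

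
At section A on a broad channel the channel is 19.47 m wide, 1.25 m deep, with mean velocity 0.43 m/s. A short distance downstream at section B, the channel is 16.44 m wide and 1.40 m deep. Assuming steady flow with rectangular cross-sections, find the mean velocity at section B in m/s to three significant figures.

Q = A₁V₁ = (19.47×1.25) × 0.43 = 10.47 m³/s
A₂ = 16.44 × 1.40 = 23.02 m²
V₂ = Q/A₂ = 10.47/23.02 = 0.4547 m/s

0.455 m/s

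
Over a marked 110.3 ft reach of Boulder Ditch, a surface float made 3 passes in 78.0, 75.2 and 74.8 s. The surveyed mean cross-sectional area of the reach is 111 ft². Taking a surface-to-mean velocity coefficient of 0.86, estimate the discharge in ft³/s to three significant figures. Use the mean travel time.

t̄ = (78.0 + 75.2 + 74.8) / 3 = 76 s
v_surface = L / t̄ = 110.3 / 76 = 1.451 ft/s
v_mean = 0.86 × 1.451 = 1.248 ft/s
Q = A × v_mean = 111 × 1.248 = 138.5 ft³/s

139 ft³/s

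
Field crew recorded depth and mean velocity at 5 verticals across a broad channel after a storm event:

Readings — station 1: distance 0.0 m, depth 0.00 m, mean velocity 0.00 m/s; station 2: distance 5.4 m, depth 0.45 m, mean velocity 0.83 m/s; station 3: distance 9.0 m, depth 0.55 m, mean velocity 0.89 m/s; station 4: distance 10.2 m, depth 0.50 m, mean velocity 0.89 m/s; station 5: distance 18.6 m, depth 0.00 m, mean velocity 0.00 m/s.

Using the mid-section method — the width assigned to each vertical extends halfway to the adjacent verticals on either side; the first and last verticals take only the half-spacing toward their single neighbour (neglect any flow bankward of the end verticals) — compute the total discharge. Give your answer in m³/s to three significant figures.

w_2 = (9.0 − 0.0)/2 = 4.5 m; q_2 = 0.83 × 0.45 × 4.5 = 1.681 m³/s
w_3 = (10.2 − 5.4)/2 = 2.4 m; q_3 = 0.89 × 0.55 × 2.4 = 1.175 m³/s
w_4 = (18.6 − 9.0)/2 = 4.8 m; q_4 = 0.89 × 0.50 × 4.8 = 2.136 m³/s
Stations 1, 5 contribute zero (depth or velocity is 0).
Q = Σ qᵢ = 4.992 m³/s

4.99 m³/s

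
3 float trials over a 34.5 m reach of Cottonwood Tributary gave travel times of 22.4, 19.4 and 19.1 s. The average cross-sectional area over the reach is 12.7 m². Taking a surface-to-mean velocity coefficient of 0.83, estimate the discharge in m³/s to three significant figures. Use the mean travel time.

t̄ = (22.4 + 19.4 + 19.1) / 3 = 20.3 s
v_surface = L / t̄ = 34.5 / 20.3 = 1.700 m/s
v_mean = 0.83 × 1.700 = 1.411 m/s
Q = A × v_mean = 12.7 × 1.411 = 17.91 m³/s

17.9 m³/s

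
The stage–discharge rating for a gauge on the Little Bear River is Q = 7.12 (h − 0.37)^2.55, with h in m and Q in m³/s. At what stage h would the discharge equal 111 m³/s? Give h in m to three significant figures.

h − h₀ = (Q/C)^(1/b) = (111/7.12)^(1/2.55) = 2.936 m
h = 0.37 + 2.936 = 3.306 m

3.31 m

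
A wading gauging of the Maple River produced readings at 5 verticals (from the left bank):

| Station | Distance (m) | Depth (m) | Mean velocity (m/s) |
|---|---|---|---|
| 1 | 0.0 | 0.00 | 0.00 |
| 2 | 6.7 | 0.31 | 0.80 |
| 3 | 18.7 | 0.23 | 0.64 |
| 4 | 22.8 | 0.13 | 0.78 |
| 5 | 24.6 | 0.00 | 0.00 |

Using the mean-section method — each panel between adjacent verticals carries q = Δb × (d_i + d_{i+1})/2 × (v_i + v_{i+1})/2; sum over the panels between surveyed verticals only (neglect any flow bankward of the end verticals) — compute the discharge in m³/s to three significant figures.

Panel 1-2: Δb = 6.7 m, d̄ = (0.00+0.31)/2 = 0.155, v̄ = (0.00+0.80)/2 = 0.4 → q = 6.7×0.155×0.4 = 0.4154 m³/s
Panel 2-3: Δb = 12 m, d̄ = (0.31+0.23)/2 = 0.27, v̄ = (0.80+0.64)/2 = 0.72 → q = 12×0.27×0.72 = 2.333 m³/s
Panel 3-4: Δb = 4.1 m, d̄ = (0.23+0.13)/2 = 0.18, v̄ = (0.64+0.78)/2 = 0.71 → q = 4.1×0.18×0.71 = 0.5240 m³/s
Panel 4-5: Δb = 1.8 m, d̄ = (0.13+0.00)/2 = 0.065, v̄ = (0.78+0.00)/2 = 0.39 → q = 1.8×0.065×0.39 = 0.04563 m³/s
Q = Σ q = 3.318 m³/s

3.32 m³/s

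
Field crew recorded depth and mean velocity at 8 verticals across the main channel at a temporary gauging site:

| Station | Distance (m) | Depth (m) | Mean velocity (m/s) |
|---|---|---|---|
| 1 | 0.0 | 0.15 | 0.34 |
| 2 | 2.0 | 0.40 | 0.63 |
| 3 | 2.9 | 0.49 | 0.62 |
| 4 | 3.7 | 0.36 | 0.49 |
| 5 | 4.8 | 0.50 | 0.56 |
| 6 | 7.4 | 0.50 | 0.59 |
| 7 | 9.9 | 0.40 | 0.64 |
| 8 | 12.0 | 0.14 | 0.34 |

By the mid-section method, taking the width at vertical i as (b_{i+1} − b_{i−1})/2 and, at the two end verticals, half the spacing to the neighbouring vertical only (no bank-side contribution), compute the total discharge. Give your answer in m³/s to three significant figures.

w_1 = (2.0 − 0.0)/2 = 1 m; q_1 = 0.34 × 0.15 × 1 = 0.05100 m³/s
w_2 = (2.9 − 0.0)/2 = 1.45 m; q_2 = 0.63 × 0.40 × 1.45 = 0.3654 m³/s
w_3 = (3.7 − 2.0)/2 = 0.85 m; q_3 = 0.62 × 0.49 × 0.85 = 0.2582 m³/s
w_4 = (4.8 − 2.9)/2 = 0.95 m; q_4 = 0.49 × 0.36 × 0.95 = 0.1676 m³/s
w_5 = (7.4 − 3.7)/2 = 1.85 m; q_5 = 0.56 × 0.50 × 1.85 = 0.5180 m³/s
w_6 = (9.9 − 4.8)/2 = 2.55 m; q_6 = 0.59 × 0.50 × 2.55 = 0.7523 m³/s
w_7 = (12.0 − 7.4)/2 = 2.3 m; q_7 = 0.64 × 0.40 × 2.3 = 0.5888 m³/s
w_8 = (12.0 − 9.9)/2 = 1.05 m; q_8 = 0.34 × 0.14 × 1.05 = 0.04998 m³/s
Q = Σ qᵢ = 2.751 m³/s

2.75 m³/s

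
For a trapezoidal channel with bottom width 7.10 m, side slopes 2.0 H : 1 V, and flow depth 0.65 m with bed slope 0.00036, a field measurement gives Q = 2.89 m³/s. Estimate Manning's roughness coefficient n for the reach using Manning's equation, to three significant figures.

A = (b + z·y)·y = (7.10 + 2.0×0.65)×0.65 = 5.460 m²
P = b + 2y√(1+z²) = 7.10 + 2×0.65×√(1+2.0²) = 10.01 m
R = A/P = 5.460/10.01 = 0.5456 m
n = (1/Q)·A·R^(2/3)·S^(1/2) = (1/2.89) × 5.460 × 0.6677 × 0.01897 = 0.02394

0.0239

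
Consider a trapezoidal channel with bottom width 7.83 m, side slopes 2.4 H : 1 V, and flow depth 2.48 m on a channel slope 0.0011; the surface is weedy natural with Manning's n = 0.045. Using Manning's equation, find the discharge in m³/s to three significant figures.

35.2 m³/s

A = (b + z·y)·y = (7.83 + 2.4×2.48)×2.48 = 34.18 m²
P = b + 2y√(1+z²) = 7.83 + 2×2.48×√(1+2.4²) = 20.73 m
R = A/P = 34.18/20.73 = 1.649 m
Q = (1/n)·A·R^(2/3)·S^(1/2) = (1/0.045) × 34.18 × 1.649^(2/3) × 0.0011^(1/2) = 35.16 m³/s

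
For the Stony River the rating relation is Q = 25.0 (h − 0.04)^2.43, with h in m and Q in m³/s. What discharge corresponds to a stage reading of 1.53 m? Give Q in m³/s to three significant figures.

65.9 m³/s

Q = 25.0 × (1.53 − 0.04)^2.43 = 25.0 × 1.49^2.43 = 65.88 m³/s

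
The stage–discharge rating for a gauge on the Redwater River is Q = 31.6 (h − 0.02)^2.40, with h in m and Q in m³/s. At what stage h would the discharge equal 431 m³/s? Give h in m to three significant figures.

h − h₀ = (Q/C)^(1/b) = (431/31.6)^(1/2.40) = 2.970 m
h = 0.02 + 2.970 = 2.990 m

2.99 m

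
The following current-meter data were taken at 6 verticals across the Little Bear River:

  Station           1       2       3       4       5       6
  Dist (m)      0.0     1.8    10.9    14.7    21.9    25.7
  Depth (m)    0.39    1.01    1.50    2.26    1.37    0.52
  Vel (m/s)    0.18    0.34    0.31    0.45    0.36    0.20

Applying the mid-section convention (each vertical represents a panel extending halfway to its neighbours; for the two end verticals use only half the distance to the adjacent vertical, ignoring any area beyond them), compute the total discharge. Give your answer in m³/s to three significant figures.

w_1 = (1.8 − 0.0)/2 = 0.9 m; q_1 = 0.18 × 0.39 × 0.9 = 0.06318 m³/s
w_2 = (10.9 − 0.0)/2 = 5.45 m; q_2 = 0.34 × 1.01 × 5.45 = 1.872 m³/s
w_3 = (14.7 − 1.8)/2 = 6.45 m; q_3 = 0.31 × 1.50 × 6.45 = 2.999 m³/s
w_4 = (21.9 − 10.9)/2 = 5.5 m; q_4 = 0.45 × 2.26 × 5.5 = 5.594 m³/s
w_5 = (25.7 − 14.7)/2 = 5.5 m; q_5 = 0.36 × 1.37 × 5.5 = 2.713 m³/s
w_6 = (25.7 − 21.9)/2 = 1.9 m; q_6 = 0.20 × 0.52 × 1.9 = 0.1976 m³/s
Q = Σ qᵢ = 13.44 m³/s

13.4 m³/s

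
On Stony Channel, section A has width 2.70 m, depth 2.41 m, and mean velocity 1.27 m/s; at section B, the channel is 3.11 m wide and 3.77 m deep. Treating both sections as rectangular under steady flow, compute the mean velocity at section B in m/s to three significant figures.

0.705 m/s

Q = A₁V₁ = (2.70×2.41) × 1.27 = 8.264 m³/s
A₂ = 3.11 × 3.77 = 11.72 m²
V₂ = Q/A₂ = 8.264/11.72 = 0.7048 m/s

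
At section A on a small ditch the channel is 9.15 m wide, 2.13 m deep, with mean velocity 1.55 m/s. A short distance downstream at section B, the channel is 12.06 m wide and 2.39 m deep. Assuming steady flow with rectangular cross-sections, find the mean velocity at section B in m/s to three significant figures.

Q = A₁V₁ = (9.15×2.13) × 1.55 = 30.21 m³/s
A₂ = 12.06 × 2.39 = 28.82 m²
V₂ = Q/A₂ = 30.21/28.82 = 1.048 m/s

1.05 m/s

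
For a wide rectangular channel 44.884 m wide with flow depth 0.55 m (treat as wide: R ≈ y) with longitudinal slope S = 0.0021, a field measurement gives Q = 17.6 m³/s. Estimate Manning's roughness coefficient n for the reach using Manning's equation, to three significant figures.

A = b·y = 44.884 × 0.55 = 24.69 m²
Wide channel: R ≈ y = 0.55 m
n = (1/Q)·A·R^(2/3)·S^(1/2) = (1/17.6) × 24.69 × 0.6713 × 0.04583 = 0.04315

0.0431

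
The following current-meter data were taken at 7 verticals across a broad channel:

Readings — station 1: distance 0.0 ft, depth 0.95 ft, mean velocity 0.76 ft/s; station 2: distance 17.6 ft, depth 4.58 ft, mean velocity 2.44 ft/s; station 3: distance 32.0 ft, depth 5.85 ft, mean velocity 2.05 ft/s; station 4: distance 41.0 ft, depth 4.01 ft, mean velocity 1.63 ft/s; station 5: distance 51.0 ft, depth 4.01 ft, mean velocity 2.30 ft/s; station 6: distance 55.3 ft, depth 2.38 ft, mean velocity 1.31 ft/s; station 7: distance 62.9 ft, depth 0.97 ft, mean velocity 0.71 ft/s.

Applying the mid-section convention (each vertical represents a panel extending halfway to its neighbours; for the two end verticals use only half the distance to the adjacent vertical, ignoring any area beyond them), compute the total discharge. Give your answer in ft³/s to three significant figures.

475 ft³/s

w_1 = (17.6 − 0.0)/2 = 8.8 ft; q_1 = 0.76 × 0.95 × 8.8 = 6.354 ft³/s
w_2 = (32.0 − 0.0)/2 = 16 ft; q_2 = 2.44 × 4.58 × 16 = 178.8 ft³/s
w_3 = (41.0 − 17.6)/2 = 11.7 ft; q_3 = 2.05 × 5.85 × 11.7 = 140.3 ft³/s
w_4 = (51.0 − 32.0)/2 = 9.5 ft; q_4 = 1.63 × 4.01 × 9.5 = 62.09 ft³/s
w_5 = (55.3 − 41.0)/2 = 7.15 ft; q_5 = 2.30 × 4.01 × 7.15 = 65.94 ft³/s
w_6 = (62.9 − 51.0)/2 = 5.95 ft; q_6 = 1.31 × 2.38 × 5.95 = 18.55 ft³/s
w_7 = (62.9 − 55.3)/2 = 3.8 ft; q_7 = 0.71 × 0.97 × 3.8 = 2.617 ft³/s
Q = Σ qᵢ = 474.7 ft³/s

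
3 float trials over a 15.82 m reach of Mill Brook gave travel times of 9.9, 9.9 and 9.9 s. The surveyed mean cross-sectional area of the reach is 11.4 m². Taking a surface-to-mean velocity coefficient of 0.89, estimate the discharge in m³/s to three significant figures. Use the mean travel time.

16.2 m³/s

t̄ = (9.9 + 9.9 + 9.9) / 3 = 9.9 s
v_surface = L / t̄ = 15.82 / 9.9 = 1.598 m/s
v_mean = 0.89 × 1.598 = 1.422 m/s
Q = A × v_mean = 11.4 × 1.422 = 16.21 m³/s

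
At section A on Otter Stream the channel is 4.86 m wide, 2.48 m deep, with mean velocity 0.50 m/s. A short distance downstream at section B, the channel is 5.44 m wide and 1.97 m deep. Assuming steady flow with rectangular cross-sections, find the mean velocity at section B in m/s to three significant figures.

Q = A₁V₁ = (4.86×2.48) × 0.50 = 6.026 m³/s
A₂ = 5.44 × 1.97 = 10.72 m²
V₂ = Q/A₂ = 6.026/10.72 = 0.5623 m/s

0.562 m/s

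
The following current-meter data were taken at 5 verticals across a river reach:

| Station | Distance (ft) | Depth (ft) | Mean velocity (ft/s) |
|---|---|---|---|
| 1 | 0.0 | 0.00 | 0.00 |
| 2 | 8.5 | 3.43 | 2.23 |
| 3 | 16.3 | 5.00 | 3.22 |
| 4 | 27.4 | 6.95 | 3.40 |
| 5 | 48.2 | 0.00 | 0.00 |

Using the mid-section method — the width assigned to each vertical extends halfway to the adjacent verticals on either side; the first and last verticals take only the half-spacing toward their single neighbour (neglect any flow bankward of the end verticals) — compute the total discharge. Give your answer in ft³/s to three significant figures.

w_2 = (16.3 − 0.0)/2 = 8.15 ft; q_2 = 2.23 × 3.43 × 8.15 = 62.34 ft³/s
w_3 = (27.4 − 8.5)/2 = 9.45 ft; q_3 = 3.22 × 5.00 × 9.45 = 152.1 ft³/s
w_4 = (48.2 − 16.3)/2 = 15.95 ft; q_4 = 3.40 × 6.95 × 15.95 = 376.9 ft³/s
Stations 1, 5 contribute zero (depth or velocity is 0).
Q = Σ qᵢ = 591.4 ft³/s

591 ft³/s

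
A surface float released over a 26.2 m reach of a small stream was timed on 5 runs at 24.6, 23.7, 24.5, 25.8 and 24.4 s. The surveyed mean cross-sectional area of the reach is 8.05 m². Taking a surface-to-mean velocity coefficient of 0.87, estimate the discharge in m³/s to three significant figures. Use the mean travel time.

7.46 m³/s

t̄ = (24.6 + 23.7 + 24.5 + 25.8 + 24.4) / 5 = 24.6 s
v_surface = L / t̄ = 26.2 / 24.6 = 1.065 m/s
v_mean = 0.87 × 1.065 = 0.9266 m/s
Q = A × v_mean = 8.05 × 0.9266 = 7.459 m³/s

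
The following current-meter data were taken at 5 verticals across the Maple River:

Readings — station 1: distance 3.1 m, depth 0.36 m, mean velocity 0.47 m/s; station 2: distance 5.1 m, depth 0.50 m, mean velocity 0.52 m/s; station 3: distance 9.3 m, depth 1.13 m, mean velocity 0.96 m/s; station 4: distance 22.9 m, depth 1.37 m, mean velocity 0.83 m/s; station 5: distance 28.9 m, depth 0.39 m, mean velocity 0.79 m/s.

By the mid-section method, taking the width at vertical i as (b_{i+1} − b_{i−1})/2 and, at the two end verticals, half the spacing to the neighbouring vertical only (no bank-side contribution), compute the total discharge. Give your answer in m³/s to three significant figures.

w_1 = (5.1 − 3.1)/2 = 1 m; q_1 = 0.47 × 0.36 × 1 = 0.1692 m³/s
w_2 = (9.3 − 3.1)/2 = 3.1 m; q_2 = 0.52 × 0.50 × 3.1 = 0.8060 m³/s
w_3 = (22.9 − 5.1)/2 = 8.9 m; q_3 = 0.96 × 1.13 × 8.9 = 9.655 m³/s
w_4 = (28.9 − 9.3)/2 = 9.8 m; q_4 = 0.83 × 1.37 × 9.8 = 11.14 m³/s
w_5 = (28.9 − 22.9)/2 = 3 m; q_5 = 0.79 × 0.39 × 3 = 0.9243 m³/s
Q = Σ qᵢ = 22.70 m³/s

22.7 m³/s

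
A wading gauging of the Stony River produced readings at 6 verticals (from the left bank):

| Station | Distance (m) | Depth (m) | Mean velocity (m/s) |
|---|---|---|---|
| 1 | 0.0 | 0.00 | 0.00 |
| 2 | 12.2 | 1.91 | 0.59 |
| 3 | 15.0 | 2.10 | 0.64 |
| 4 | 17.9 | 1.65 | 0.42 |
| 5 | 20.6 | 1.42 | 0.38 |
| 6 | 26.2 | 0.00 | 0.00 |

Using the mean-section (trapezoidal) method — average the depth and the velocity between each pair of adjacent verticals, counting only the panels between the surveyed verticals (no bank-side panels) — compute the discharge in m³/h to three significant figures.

Panel 1-2: Δb = 12.2 m, d̄ = (0.00+1.91)/2 = 0.955, v̄ = (0.00+0.59)/2 = 0.295 → q = 12.2×0.955×0.295 = 3.437 m³/s
Panel 2-3: Δb = 2.8 m, d̄ = (1.91+2.10)/2 = 2.005, v̄ = (0.59+0.64)/2 = 0.615 → q = 2.8×2.005×0.615 = 3.453 m³/s
Panel 3-4: Δb = 2.9 m, d̄ = (2.10+1.65)/2 = 1.875, v̄ = (0.64+0.42)/2 = 0.53 → q = 2.9×1.875×0.53 = 2.882 m³/s
Panel 4-5: Δb = 2.7 m, d̄ = (1.65+1.42)/2 = 1.535, v̄ = (0.42+0.38)/2 = 0.4 → q = 2.7×1.535×0.4 = 1.658 m³/s
Panel 5-6: Δb = 5.6 m, d̄ = (1.42+0.00)/2 = 0.71, v̄ = (0.38+0.00)/2 = 0.19 → q = 5.6×0.71×0.19 = 0.7554 m³/s
Q = Σ q = 12.18 m³/s
= 12.18 × 3600 = 43870 m³/h

43900 m³/h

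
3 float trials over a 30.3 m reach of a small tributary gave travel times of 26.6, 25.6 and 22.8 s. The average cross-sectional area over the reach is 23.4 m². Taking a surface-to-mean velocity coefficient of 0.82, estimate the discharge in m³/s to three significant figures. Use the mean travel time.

t̄ = (26.6 + 25.6 + 22.8) / 3 = 25 s
v_surface = L / t̄ = 30.3 / 25 = 1.212 m/s
v_mean = 0.82 × 1.212 = 0.9938 m/s
Q = A × v_mean = 23.4 × 0.9938 = 23.26 m³/s

23.3 m³/s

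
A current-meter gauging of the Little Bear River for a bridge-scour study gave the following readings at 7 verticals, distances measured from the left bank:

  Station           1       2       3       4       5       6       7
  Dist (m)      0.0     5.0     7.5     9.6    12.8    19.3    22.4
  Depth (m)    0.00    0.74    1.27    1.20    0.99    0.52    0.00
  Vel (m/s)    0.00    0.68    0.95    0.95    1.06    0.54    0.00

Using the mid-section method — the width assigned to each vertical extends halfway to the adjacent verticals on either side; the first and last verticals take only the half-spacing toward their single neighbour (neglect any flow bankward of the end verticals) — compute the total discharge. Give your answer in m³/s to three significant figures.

14.1 m³/s

w_2 = (7.5 − 0.0)/2 = 3.75 m; q_2 = 0.68 × 0.74 × 3.75 = 1.887 m³/s
w_3 = (9.6 − 5.0)/2 = 2.3 m; q_3 = 0.95 × 1.27 × 2.3 = 2.775 m³/s
w_4 = (12.8 − 7.5)/2 = 2.65 m; q_4 = 0.95 × 1.20 × 2.65 = 3.021 m³/s
w_5 = (19.3 − 9.6)/2 = 4.85 m; q_5 = 1.06 × 0.99 × 4.85 = 5.090 m³/s
w_6 = (22.4 − 12.8)/2 = 4.8 m; q_6 = 0.54 × 0.52 × 4.8 = 1.348 m³/s
Stations 1, 7 contribute zero (depth or velocity is 0).
Q = Σ qᵢ = 14.12 m³/s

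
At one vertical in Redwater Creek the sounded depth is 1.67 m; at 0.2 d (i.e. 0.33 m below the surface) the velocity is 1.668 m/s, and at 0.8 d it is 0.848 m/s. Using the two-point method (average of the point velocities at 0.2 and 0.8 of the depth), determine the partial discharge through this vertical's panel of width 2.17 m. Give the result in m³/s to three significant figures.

v̄ = (1.668 + 0.848) / 2 = 1.258 m/s
q = v̄ × d × w = 1.258 × 1.67 × 2.17 = 4.559 m³/s

4.56 m³/s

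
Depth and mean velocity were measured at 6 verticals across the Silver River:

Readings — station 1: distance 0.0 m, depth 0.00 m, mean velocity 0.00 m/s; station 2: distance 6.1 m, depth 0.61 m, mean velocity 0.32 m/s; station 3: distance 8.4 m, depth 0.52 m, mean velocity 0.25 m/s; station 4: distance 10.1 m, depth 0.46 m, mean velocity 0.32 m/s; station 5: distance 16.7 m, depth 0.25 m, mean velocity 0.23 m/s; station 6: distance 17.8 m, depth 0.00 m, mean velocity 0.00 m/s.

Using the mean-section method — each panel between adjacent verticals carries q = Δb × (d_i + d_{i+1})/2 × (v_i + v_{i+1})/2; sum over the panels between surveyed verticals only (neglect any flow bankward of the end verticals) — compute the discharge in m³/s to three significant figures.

1.57 m³/s

Panel 1-2: Δb = 6.1 m, d̄ = (0.00+0.61)/2 = 0.305, v̄ = (0.00+0.32)/2 = 0.16 → q = 6.1×0.305×0.16 = 0.2977 m³/s
Panel 2-3: Δb = 2.3 m, d̄ = (0.61+0.52)/2 = 0.565, v̄ = (0.32+0.25)/2 = 0.285 → q = 2.3×0.565×0.285 = 0.3704 m³/s
Panel 3-4: Δb = 1.7 m, d̄ = (0.52+0.46)/2 = 0.49, v̄ = (0.25+0.32)/2 = 0.285 → q = 1.7×0.49×0.285 = 0.2374 m³/s
Panel 4-5: Δb = 6.6 m, d̄ = (0.46+0.25)/2 = 0.355, v̄ = (0.32+0.23)/2 = 0.275 → q = 6.6×0.355×0.275 = 0.6443 m³/s
Panel 5-6: Δb = 1.1 m, d̄ = (0.25+0.00)/2 = 0.125, v̄ = (0.23+0.00)/2 = 0.115 → q = 1.1×0.125×0.115 = 0.01581 m³/s
Q = Σ q = 1.566 m³/s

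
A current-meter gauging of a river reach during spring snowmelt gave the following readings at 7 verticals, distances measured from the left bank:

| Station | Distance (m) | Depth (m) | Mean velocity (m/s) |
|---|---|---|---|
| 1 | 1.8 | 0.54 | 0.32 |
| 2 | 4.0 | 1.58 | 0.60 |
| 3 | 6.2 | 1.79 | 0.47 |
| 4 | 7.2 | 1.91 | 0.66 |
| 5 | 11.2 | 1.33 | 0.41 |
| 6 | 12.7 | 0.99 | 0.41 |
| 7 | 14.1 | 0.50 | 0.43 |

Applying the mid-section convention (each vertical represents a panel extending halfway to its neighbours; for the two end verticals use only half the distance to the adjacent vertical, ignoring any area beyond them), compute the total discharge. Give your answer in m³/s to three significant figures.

w_1 = (4.0 − 1.8)/2 = 1.1 m; q_1 = 0.32 × 0.54 × 1.1 = 0.1901 m³/s
w_2 = (6.2 − 1.8)/2 = 2.2 m; q_2 = 0.60 × 1.58 × 2.2 = 2.086 m³/s
w_3 = (7.2 − 4.0)/2 = 1.6 m; q_3 = 0.47 × 1.79 × 1.6 = 1.346 m³/s
w_4 = (11.2 − 6.2)/2 = 2.5 m; q_4 = 0.66 × 1.91 × 2.5 = 3.152 m³/s
w_5 = (12.7 − 7.2)/2 = 2.75 m; q_5 = 0.41 × 1.33 × 2.75 = 1.500 m³/s
w_6 = (14.1 − 11.2)/2 = 1.45 m; q_6 = 0.41 × 0.99 × 1.45 = 0.5886 m³/s
w_7 = (14.1 − 12.7)/2 = 0.7 m; q_7 = 0.43 × 0.50 × 0.7 = 0.1505 m³/s
Q = Σ qᵢ = 9.012 m³/s

9.01 m³/s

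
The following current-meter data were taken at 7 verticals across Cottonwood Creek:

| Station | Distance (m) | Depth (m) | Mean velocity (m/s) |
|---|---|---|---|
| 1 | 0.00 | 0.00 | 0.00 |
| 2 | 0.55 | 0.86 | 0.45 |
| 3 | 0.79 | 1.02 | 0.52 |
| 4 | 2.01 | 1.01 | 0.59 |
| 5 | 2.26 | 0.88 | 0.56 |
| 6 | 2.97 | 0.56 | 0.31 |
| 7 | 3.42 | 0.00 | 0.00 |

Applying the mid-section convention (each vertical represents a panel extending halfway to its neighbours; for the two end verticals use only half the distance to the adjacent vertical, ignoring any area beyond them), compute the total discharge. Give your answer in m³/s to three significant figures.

w_2 = (0.79 − 0.00)/2 = 0.395 m; q_2 = 0.45 × 0.86 × 0.395 = 0.1529 m³/s
w_3 = (2.01 − 0.55)/2 = 0.73 m; q_3 = 0.52 × 1.02 × 0.73 = 0.3872 m³/s
w_4 = (2.26 − 0.79)/2 = 0.735 m; q_4 = 0.59 × 1.01 × 0.735 = 0.4380 m³/s
w_5 = (2.97 − 2.01)/2 = 0.48 m; q_5 = 0.56 × 0.88 × 0.48 = 0.2365 m³/s
w_6 = (3.42 − 2.26)/2 = 0.58 m; q_6 = 0.31 × 0.56 × 0.58 = 0.1007 m³/s
Stations 1, 7 contribute zero (depth or velocity is 0).
Q = Σ qᵢ = 1.315 m³/s

1.32 m³/s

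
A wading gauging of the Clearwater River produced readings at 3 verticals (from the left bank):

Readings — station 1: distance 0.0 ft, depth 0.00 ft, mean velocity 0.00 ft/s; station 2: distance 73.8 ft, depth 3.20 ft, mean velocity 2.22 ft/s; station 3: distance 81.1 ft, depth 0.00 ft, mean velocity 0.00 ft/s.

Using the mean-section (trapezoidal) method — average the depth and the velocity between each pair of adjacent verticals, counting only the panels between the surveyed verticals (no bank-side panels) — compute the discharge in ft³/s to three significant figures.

144 ft³/s

Panel 1-2: Δb = 73.8 ft, d̄ = (0.00+3.20)/2 = 1.6, v̄ = (0.00+2.22)/2 = 1.11 → q = 73.8×1.6×1.11 = 131.1 ft³/s
Panel 2-3: Δb = 7.3 ft, d̄ = (3.20+0.00)/2 = 1.6, v̄ = (2.22+0.00)/2 = 1.11 → q = 7.3×1.6×1.11 = 12.96 ft³/s
Q = Σ q = 144.0 ft³/s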